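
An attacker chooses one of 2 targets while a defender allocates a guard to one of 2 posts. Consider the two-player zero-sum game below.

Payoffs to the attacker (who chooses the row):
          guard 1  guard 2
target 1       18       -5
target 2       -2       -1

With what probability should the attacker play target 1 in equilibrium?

Row minima are -5 and -2, so the attacker's maximin is -2; column maxima are 18 and -1, so the defender's minimax is -1. These differ, so the equilibrium is in mixed strategies.
Let the attacker play target 1 with probability p. The defender is indifferent when 18p − 2(1−p) = −5p − (1−p), giving p = 1/24.

1/24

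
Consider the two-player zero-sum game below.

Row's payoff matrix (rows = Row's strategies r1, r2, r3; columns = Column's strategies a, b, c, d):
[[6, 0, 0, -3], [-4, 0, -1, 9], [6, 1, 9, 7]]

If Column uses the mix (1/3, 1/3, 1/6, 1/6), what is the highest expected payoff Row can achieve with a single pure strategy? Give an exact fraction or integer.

5

r1: (6)·(1/3) + (0)·(1/3) + (0)·(1/6) + (-3)·(1/6) = 3/2.
r2: (-4)·(1/3) + (0)·(1/3) + (-1)·(1/6) + (9)·(1/6) = 0.
r3: (6)·(1/3) + (1)·(1/3) + (9)·(1/6) + (7)·(1/6) = 5.
The best pure response is r3 with expected payoff 5.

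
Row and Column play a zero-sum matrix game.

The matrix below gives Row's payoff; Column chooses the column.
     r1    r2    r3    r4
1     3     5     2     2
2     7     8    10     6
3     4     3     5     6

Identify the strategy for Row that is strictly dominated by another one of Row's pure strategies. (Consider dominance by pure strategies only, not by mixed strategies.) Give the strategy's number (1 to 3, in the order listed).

1

Compare 1 with 2: 7 > 3, 8 > 5, 10 > 2, 6 > 2.
So 2 strictly dominates 1 for Row; 1 is strictly dominated.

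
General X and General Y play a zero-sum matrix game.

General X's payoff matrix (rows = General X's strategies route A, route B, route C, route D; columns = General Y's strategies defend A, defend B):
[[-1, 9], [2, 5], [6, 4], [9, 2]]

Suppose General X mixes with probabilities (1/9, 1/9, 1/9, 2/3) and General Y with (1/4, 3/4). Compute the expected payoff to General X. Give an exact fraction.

Against (1/4, 3/4), each row's expected payoff is route A: 13/2; route B: 17/4; route C: 9/2; route D: 15/4.
Taking the (1/9, 1/9, 1/9, 2/3)-weighted average: (1/9)·(13/2) + (1/9)·(17/4) + (1/9)·(9/2) + (2/3)·(15/4) = 151/36.

151/36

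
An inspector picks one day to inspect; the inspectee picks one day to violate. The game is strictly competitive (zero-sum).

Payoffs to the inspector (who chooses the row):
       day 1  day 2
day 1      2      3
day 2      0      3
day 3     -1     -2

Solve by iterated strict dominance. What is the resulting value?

2

Row day 3 is strictly dominated by row day 1 (2>-1, 3>-2); eliminate day 3.
Column day 2 is strictly dominated by day 1 for the inspectee (2<3, 0<3); eliminate day 2.
Row day 2 is strictly dominated by row day 1 (2>0); eliminate day 2.
Only (day 1, day 1) remains, with payoff 2.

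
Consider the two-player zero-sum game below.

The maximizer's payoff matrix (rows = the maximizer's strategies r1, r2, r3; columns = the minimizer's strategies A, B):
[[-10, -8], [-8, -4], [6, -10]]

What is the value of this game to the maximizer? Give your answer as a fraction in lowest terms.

-26/5

Row r1 is strictly dominated by row r2, so the maximizer never plays it.
The remaining 2×2 game on (r2, r3) × (A, B) has no saddle point. Let the maximizer play r2 with probability p; indifference gives −8p + 6(1−p) = −4p − 10(1−p), so p = 4/5.
Similarly the minimizer's optimal q on A is 3/10, and the value is -8·(3/10) + (-4)·(7/10) = -26/5.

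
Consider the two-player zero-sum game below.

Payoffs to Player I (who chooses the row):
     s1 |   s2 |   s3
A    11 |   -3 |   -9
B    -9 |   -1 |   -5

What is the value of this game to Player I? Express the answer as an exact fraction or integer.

Column s2 is strictly dominated by s3 for Player II (it gives Player I more in every row).
The remaining 2×2 game on (A, B) × (s1, s3) has no saddle point. Let Player I play A with probability p; indifference gives 11p − 9(1−p) = −9p − 5(1−p), so p = 1/6.
Similarly Player II's optimal q on s1 is 1/6, and the value is 11·(1/6) + (-9)·(5/6) = -17/3.

-17/3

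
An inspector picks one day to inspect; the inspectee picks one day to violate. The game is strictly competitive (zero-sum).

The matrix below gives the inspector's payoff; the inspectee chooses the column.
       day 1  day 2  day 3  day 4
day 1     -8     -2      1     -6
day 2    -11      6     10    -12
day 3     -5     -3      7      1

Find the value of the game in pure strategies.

Row minima: -8, -12, -5 → the inspector's maximin is -5.
Column maxima: -5, 6, 10, 1 → the inspectee's minimax is -5.
They coincide at (day 3, day 1), so the value is -5.

-5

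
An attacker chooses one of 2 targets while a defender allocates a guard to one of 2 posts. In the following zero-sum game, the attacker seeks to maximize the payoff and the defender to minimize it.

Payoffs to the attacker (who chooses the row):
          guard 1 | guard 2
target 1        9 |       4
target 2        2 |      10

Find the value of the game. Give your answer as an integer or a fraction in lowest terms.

Row minima are 4 and 2, so the attacker's maximin is 4; column maxima are 9 and 10, so the defender's minimax is 9. These differ, so the equilibrium is in mixed strategies.
Let the attacker play target 1 with probability p. The defender is indifferent when 9p + 2(1−p) = 4p + 10(1−p), giving p = 8/13.
Let the defender play guard 1 with probability q. The attacker is indifferent when 9q + 4(1−q) = 2q + 10(1−q), giving q = 6/13.
The value is 9·(6/13) + (4)·(7/13) = 82/13.

82/13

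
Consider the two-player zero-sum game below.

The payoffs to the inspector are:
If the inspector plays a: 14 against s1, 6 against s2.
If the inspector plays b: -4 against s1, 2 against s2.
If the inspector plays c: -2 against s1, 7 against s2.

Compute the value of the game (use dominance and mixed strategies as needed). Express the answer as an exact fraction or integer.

110/17

Row b is strictly dominated by row c, so the inspector never plays it.
The remaining 2×2 game on (a, c) × (s1, s2) has no saddle point. Let the inspector play a with probability p; indifference gives 14p − 2(1−p) = 6p + 7(1−p), so p = 9/17.
Similarly the inspectee's optimal q on s1 is 1/17, and the value is 14·(1/17) + (6)·(16/17) = 110/17.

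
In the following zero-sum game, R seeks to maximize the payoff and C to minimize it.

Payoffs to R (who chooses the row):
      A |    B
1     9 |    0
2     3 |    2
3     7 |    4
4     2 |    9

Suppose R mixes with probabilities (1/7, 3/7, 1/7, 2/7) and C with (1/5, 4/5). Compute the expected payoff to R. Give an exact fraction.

141/35

Against (1/5, 4/5), each row's expected payoff is 1: 9/5; 2: 11/5; 3: 23/5; 4: 38/5.
Taking the (1/7, 3/7, 1/7, 2/7)-weighted average: (1/7)·(9/5) + (3/7)·(11/5) + (1/7)·(23/5) + (2/7)·(38/5) = 141/35.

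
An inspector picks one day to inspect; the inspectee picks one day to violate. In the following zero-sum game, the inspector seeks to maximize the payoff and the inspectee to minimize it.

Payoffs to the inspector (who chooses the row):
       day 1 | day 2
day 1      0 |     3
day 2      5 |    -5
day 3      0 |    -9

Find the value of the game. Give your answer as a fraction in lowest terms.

15/13

Row day 3 is strictly dominated by row day 2, so the inspector never plays it.
The remaining 2×2 game on (day 1, day 2) × (day 1, day 2) has no saddle point. Let the inspector play day 1 with probability p; indifference gives 5(1−p) = 3p − 5(1−p), so p = 10/13.
Similarly the inspectee's optimal q on day 1 is 8/13, and the value is 0·(8/13) + (3)·(5/13) = 15/13.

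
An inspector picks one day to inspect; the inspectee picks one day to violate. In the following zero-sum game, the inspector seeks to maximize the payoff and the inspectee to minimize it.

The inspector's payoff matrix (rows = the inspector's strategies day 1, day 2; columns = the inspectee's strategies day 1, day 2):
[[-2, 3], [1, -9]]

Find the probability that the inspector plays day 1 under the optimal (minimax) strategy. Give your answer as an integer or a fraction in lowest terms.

Row minima are -2 and -9, so the inspector's maximin is -2; column maxima are 1 and 3, so the inspectee's minimax is 1. These differ, so the equilibrium is in mixed strategies.
Let the inspector play day 1 with probability p. The inspectee is indifferent when −2p + (1−p) = 3p − 9(1−p), giving p = 2/3.

2/3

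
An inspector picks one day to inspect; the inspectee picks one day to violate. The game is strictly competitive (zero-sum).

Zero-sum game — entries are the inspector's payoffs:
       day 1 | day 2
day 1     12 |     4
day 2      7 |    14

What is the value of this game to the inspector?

Row minima are 4 and 7, so the inspector's maximin is 7; column maxima are 12 and 14, so the inspectee's minimax is 12. These differ, so the equilibrium is in mixed strategies.
Let the inspector play day 1 with probability p. The inspectee is indifferent when 12p + 7(1−p) = 4p + 14(1−p), giving p = 7/15.
Let the inspectee play day 1 with probability q. The inspector is indifferent when 12q + 4(1−q) = 7q + 14(1−q), giving q = 2/3.
The value is 12·(2/3) + (4)·(1/3) = 28/3.

28/3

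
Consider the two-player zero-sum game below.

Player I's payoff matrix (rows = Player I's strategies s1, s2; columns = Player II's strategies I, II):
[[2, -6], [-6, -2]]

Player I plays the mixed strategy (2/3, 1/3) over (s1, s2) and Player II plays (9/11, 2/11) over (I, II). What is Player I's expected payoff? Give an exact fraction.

-46/33

Against (9/11, 2/11), each row's expected payoff is s1: 6/11; s2: -58/11.
Taking the (2/3, 1/3)-weighted average: (2/3)·(6/11) + (1/3)·(-58/11) = -46/33.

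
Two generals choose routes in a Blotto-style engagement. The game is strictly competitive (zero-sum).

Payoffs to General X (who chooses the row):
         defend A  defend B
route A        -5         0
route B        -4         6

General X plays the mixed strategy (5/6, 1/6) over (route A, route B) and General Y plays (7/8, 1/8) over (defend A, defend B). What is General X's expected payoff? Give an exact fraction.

Against (7/8, 1/8), each row's expected payoff is route A: -35/8; route B: -11/4.
Taking the (5/6, 1/6)-weighted average: (5/6)·(-35/8) + (1/6)·(-11/4) = -197/48.

-197/48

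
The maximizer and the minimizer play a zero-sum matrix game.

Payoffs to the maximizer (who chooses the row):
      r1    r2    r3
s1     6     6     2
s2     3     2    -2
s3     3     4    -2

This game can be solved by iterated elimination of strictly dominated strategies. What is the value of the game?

Column r1 is strictly dominated by r3 for the minimizer (2<6, -2<3, -2<3); eliminate r1.
Row s2 is strictly dominated by row s1 (6>2, 2>-2); eliminate s2.
Row s3 is strictly dominated by row s1 (6>4, 2>-2); eliminate s3.
Column r2 is strictly dominated by r3 for the minimizer (2<6); eliminate r2.
Only (s1, r3) remains, with payoff 2.

2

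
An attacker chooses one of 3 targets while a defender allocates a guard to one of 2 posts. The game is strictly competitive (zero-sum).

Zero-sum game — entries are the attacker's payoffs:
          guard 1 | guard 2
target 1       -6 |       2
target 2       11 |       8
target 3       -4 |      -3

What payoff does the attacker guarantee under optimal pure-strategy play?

Row minima: -6, 8, -4 → the attacker's maximin is 8.
Column maxima: 11, 8 → the defender's minimax is 8.
They coincide at (target 2, guard 2), so the value is 8.

8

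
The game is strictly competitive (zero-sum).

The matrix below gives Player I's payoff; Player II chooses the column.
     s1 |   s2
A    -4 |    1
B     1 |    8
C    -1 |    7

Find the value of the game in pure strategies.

Row minima: -4, 1, -1 → Player I's maximin is 1.
Column maxima: 1, 8 → Player II's minimax is 1.
They coincide at (B, s1), so the value is 1.

1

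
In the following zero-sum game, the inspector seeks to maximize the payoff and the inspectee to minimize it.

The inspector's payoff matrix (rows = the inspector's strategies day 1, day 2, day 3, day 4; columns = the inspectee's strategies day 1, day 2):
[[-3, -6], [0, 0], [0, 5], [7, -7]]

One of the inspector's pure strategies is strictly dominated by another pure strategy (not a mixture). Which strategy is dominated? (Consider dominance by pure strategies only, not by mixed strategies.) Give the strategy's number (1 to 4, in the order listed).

Compare day 1 with day 2: 0 > -3, 0 > -6.
So day 2 strictly dominates day 1 for the inspector; day 1 is strictly dominated.

1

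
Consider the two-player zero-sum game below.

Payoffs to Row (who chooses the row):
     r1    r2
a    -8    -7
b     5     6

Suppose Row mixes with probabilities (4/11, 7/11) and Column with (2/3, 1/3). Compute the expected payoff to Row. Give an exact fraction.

20/33

Against (2/3, 1/3), each row's expected payoff is a: -23/3; b: 16/3.
Taking the (4/11, 7/11)-weighted average: (4/11)·(-23/3) + (7/11)·(16/3) = 20/33.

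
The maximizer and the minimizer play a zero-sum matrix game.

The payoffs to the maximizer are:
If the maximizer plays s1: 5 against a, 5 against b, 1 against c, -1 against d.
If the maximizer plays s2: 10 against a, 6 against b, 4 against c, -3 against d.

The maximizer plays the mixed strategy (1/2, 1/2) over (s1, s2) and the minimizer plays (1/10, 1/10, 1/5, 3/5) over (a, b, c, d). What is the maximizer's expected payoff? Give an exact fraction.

3/5

Against (1/10, 1/10, 1/5, 3/5), each row's expected payoff is s1: 3/5; s2: 3/5.
Taking the (1/2, 1/2)-weighted average: (1/2)·(3/5) + (1/2)·(3/5) = 3/5.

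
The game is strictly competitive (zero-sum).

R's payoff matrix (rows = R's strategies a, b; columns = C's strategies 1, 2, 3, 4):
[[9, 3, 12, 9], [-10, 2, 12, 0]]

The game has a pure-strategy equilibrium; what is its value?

Row minima: 3, -10 → R's maximin is 3.
Column maxima: 9, 3, 12, 9 → C's minimax is 3.
They coincide at (a, 2), so the value is 3.

3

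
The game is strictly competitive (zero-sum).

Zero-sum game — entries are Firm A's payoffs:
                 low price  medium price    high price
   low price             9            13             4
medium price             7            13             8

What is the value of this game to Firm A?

22/3

Column medium price is strictly dominated by low price for Firm B (it gives Firm A more in every row).
The remaining 2×2 game on (low price, medium price) × (low price, high price) has no saddle point. Let Firm A play low price with probability p; indifference gives 9p + 7(1−p) = 4p + 8(1−p), so p = 1/6.
Similarly Firm B's optimal q on low price is 2/3, and the value is 9·(2/3) + (4)·(1/3) = 22/3.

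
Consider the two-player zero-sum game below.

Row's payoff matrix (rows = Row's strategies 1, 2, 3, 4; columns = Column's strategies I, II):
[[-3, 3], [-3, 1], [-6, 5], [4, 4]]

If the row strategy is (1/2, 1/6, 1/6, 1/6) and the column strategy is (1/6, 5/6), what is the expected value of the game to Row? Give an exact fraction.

Against (1/6, 5/6), each row's expected payoff is 1: 2; 2: 1/3; 3: 19/6; 4: 4.
Taking the (1/2, 1/6, 1/6, 1/6)-weighted average: (1/2)·(2) + (1/6)·(1/3) + (1/6)·(19/6) + (1/6)·(4) = 9/4.

9/4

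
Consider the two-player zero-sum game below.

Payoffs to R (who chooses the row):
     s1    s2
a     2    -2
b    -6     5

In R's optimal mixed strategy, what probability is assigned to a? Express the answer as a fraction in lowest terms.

11/15

Row minima are -2 and -6, so R's maximin is -2; column maxima are 2 and 5, so C's minimax is 2. These differ, so the equilibrium is in mixed strategies.
Let R play a with probability p. C is indifferent when 2p − 6(1−p) = −2p + 5(1−p), giving p = 11/15.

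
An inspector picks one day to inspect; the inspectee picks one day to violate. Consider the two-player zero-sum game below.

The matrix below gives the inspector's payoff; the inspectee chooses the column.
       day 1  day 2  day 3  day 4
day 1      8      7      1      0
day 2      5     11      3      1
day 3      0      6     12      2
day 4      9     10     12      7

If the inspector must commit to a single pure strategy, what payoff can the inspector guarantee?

The worst-case payoff for each row is day 1: 0, day 2: 1, day 3: 0, day 4: 7.
The best of these is 7.

7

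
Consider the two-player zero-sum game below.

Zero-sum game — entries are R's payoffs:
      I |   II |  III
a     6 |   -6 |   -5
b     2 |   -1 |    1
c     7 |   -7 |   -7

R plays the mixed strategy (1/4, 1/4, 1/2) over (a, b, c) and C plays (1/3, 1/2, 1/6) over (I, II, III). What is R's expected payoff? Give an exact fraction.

-37/24

Against (1/3, 1/2, 1/6), each row's expected payoff is a: -11/6; b: 1/3; c: -7/3.
Taking the (1/4, 1/4, 1/2)-weighted average: (1/4)·(-11/6) + (1/4)·(1/3) + (1/2)·(-7/3) = -37/24.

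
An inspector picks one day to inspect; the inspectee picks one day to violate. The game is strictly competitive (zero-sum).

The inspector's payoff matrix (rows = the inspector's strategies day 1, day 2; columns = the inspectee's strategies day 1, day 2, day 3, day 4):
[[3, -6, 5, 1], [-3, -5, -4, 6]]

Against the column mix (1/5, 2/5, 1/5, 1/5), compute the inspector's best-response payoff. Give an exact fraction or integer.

-3/5

day 1: (3)·(1/5) + (-6)·(2/5) + (5)·(1/5) + (1)·(1/5) = -3/5.
day 2: (-3)·(1/5) + (-5)·(2/5) + (-4)·(1/5) + (6)·(1/5) = -11/5.
The best pure response is day 1 with expected payoff -3/5.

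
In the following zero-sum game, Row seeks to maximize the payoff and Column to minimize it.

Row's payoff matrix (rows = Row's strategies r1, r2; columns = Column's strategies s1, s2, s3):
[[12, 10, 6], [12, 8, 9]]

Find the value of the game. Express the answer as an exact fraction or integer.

42/5

Column s1 is strictly dominated by s3 for Column (it gives Row more in every row).
The remaining 2×2 game on (r1, r2) × (s2, s3) has no saddle point. Let Row play r1 with probability p; indifference gives 10p + 8(1−p) = 6p + 9(1−p), so p = 1/5.
Similarly Column's optimal q on s2 is 3/5, and the value is 10·(3/5) + (6)·(2/5) = 42/5.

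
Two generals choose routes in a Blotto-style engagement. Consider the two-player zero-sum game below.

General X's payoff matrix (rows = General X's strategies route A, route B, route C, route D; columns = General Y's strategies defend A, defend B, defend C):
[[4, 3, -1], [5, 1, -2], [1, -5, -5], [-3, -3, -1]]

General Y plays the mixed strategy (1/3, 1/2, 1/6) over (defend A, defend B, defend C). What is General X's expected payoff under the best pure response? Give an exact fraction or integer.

8/3

route A: (4)·(1/3) + (3)·(1/2) + (-1)·(1/6) = 8/3.
route B: (5)·(1/3) + (1)·(1/2) + (-2)·(1/6) = 11/6.
route C: (1)·(1/3) + (-5)·(1/2) + (-5)·(1/6) = -3.
route D: (-3)·(1/3) + (-3)·(1/2) + (-1)·(1/6) = -8/3.
The best pure response is route A with expected payoff 8/3.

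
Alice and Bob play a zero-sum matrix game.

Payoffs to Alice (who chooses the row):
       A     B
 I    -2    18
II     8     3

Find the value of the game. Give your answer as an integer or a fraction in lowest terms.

6

Row minima are -2 and 3, so Alice's maximin is 3; column maxima are 8 and 18, so Bob's minimax is 8. These differ, so the equilibrium is in mixed strategies.
Let Alice play I with probability p. Bob is indifferent when −2p + 8(1−p) = 18p + 3(1−p), giving p = 1/5.
Let Bob play A with probability q. Alice is indifferent when −2q + 18(1−q) = 8q + 3(1−q), giving q = 3/5.
The value is -2·(3/5) + (18)·(2/5) = 6.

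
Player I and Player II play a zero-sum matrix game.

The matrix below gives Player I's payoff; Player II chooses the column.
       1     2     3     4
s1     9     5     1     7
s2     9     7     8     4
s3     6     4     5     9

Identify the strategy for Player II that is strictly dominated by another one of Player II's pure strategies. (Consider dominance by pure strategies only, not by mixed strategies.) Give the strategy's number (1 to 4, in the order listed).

1

Player II prefers columns that give Player I less. Compare 1 with 2: 5 < 9, 7 < 9, 4 < 6.
So 2 strictly dominates 1 for Player II; 1 is strictly dominated.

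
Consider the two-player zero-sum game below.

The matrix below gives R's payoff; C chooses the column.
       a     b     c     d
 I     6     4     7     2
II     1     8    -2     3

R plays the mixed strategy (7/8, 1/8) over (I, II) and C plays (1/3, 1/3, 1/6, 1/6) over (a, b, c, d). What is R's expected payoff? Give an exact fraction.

Against (1/3, 1/3, 1/6, 1/6), each row's expected payoff is I: 29/6; II: 19/6.
Taking the (7/8, 1/8)-weighted average: (7/8)·(29/6) + (1/8)·(19/6) = 37/8.

37/8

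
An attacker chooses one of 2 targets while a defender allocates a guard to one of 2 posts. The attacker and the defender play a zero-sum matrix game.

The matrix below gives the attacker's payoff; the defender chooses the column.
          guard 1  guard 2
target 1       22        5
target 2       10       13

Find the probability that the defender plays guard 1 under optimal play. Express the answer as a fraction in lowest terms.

2/5

Row minima are 5 and 10, so the attacker's maximin is 10; column maxima are 22 and 13, so the defender's minimax is 13. These differ, so the equilibrium is in mixed strategies.
Let the defender play guard 1 with probability q. The attacker is indifferent when 22q + 5(1−q) = 10q + 13(1−q), giving q = 2/5.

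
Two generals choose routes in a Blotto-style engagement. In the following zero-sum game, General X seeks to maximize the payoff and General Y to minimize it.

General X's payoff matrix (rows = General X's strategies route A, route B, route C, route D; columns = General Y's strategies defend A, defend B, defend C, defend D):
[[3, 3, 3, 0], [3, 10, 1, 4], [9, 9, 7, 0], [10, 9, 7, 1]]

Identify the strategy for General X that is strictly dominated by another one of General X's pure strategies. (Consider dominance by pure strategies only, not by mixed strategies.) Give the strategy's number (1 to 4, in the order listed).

1

Compare route A with route D: 10 > 3, 9 > 3, 7 > 3, 1 > 0.
So route D strictly dominates route A for General X; route A is strictly dominated.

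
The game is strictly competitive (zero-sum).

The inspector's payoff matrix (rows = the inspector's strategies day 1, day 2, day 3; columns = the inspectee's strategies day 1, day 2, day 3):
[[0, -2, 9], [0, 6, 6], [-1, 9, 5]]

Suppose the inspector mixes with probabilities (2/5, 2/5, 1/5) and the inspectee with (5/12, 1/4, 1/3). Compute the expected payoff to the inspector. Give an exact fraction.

31/10

Against (5/12, 1/4, 1/3), each row's expected payoff is day 1: 5/2; day 2: 7/2; day 3: 7/2.
Taking the (2/5, 2/5, 1/5)-weighted average: (2/5)·(5/2) + (2/5)·(7/2) + (1/5)·(7/2) = 31/10.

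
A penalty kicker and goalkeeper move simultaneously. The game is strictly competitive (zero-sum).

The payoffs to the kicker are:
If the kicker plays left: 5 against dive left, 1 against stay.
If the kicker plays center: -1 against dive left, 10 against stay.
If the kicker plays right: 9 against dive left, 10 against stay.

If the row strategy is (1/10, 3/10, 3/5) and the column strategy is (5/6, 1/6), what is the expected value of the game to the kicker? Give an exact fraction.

371/60

Against (5/6, 1/6), each row's expected payoff is left: 13/3; center: 5/6; right: 55/6.
Taking the (1/10, 3/10, 3/5)-weighted average: (1/10)·(13/3) + (3/10)·(5/6) + (3/5)·(55/6) = 371/60.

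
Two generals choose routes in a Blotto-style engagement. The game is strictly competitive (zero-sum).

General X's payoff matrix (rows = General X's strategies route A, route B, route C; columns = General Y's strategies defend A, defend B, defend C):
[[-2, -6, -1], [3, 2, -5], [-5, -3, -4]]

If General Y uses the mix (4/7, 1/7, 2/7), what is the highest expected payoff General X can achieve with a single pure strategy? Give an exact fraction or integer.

4/7

route A: (-2)·(4/7) + (-6)·(1/7) + (-1)·(2/7) = -16/7.
route B: (3)·(4/7) + (2)·(1/7) + (-5)·(2/7) = 4/7.
route C: (-5)·(4/7) + (-3)·(1/7) + (-4)·(2/7) = -31/7.
The best pure response is route B with expected payoff 4/7.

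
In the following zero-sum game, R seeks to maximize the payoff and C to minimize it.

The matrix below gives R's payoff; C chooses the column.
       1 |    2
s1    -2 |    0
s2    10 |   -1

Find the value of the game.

Row minima are -2 and -1, so R's maximin is -1; column maxima are 10 and 0, so C's minimax is 0. These differ, so the equilibrium is in mixed strategies.
Let R play s1 with probability p. C is indifferent when −2p + 10(1−p) = −(1−p), giving p = 11/13.
Let C play 1 with probability q. R is indifferent when −2q = 10q − (1−q), giving q = 1/13.
The value is -2·(1/13) + (0)·(12/13) = -2/13.

-2/13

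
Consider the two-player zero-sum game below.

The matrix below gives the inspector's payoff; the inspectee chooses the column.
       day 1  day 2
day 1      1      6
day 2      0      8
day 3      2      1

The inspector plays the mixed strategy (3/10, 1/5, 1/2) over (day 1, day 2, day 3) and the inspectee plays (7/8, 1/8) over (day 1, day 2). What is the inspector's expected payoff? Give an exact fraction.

13/8

Against (7/8, 1/8), each row's expected payoff is day 1: 13/8; day 2: 1; day 3: 15/8.
Taking the (3/10, 1/5, 1/2)-weighted average: (3/10)·(13/8) + (1/5)·(1) + (1/2)·(15/8) = 13/8.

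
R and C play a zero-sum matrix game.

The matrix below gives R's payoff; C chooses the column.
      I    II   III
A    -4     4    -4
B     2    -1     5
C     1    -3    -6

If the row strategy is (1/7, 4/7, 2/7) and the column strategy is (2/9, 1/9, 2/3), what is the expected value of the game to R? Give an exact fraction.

10/21

Against (2/9, 1/9, 2/3), each row's expected payoff is A: -28/9; B: 11/3; C: -37/9.
Taking the (1/7, 4/7, 2/7)-weighted average: (1/7)·(-28/9) + (4/7)·(11/3) + (2/7)·(-37/9) = 10/21.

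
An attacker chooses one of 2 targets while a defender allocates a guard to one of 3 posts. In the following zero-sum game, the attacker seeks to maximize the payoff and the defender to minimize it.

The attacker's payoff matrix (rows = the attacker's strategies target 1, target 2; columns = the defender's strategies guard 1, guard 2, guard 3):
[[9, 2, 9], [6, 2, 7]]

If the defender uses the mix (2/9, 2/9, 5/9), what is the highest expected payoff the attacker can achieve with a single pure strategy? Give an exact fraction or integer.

67/9

target 1: (9)·(2/9) + (2)·(2/9) + (9)·(5/9) = 67/9.
target 2: (6)·(2/9) + (2)·(2/9) + (7)·(5/9) = 17/3.
The best pure response is target 1 with expected payoff 67/9.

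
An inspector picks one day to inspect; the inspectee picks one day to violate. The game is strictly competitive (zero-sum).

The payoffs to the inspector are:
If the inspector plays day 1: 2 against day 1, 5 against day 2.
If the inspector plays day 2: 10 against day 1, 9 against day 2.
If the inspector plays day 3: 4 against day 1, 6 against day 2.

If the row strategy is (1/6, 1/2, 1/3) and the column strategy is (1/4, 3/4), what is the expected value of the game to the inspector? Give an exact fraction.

43/6

Against (1/4, 3/4), each row's expected payoff is day 1: 17/4; day 2: 37/4; day 3: 11/2.
Taking the (1/6, 1/2, 1/3)-weighted average: (1/6)·(17/4) + (1/2)·(37/4) + (1/3)·(11/2) = 43/6.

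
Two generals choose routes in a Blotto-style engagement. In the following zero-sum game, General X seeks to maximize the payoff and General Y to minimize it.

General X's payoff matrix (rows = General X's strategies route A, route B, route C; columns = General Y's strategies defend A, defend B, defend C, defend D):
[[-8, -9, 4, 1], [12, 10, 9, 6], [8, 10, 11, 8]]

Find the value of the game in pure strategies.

Row minima: -9, 6, 8 → General X's maximin is 8.
Column maxima: 12, 10, 11, 8 → General Y's minimax is 8.
They coincide at (route C, defend D), so the value is 8.

8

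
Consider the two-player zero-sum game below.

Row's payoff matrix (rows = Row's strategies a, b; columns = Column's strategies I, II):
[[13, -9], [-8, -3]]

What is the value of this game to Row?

-37/9

Row minima are -9 and -8, so Row's maximin is -8; column maxima are 13 and -3, so Column's minimax is -3. These differ, so the equilibrium is in mixed strategies.
Let Row play a with probability p. Column is indifferent when 13p − 8(1−p) = −9p − 3(1−p), giving p = 5/27.
Let Column play I with probability q. Row is indifferent when 13q − 9(1−q) = −8q − 3(1−q), giving q = 2/9.
The value is 13·(2/9) + (-9)·(7/9) = -37/9.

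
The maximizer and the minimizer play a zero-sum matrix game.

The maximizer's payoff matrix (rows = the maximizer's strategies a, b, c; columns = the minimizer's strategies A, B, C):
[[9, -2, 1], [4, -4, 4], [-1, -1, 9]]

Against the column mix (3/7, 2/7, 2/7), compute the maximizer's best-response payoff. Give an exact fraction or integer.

25/7

a: (9)·(3/7) + (-2)·(2/7) + (1)·(2/7) = 25/7.
b: (4)·(3/7) + (-4)·(2/7) + (4)·(2/7) = 12/7.
c: (-1)·(3/7) + (-1)·(2/7) + (9)·(2/7) = 13/7.
The best pure response is a with expected payoff 25/7.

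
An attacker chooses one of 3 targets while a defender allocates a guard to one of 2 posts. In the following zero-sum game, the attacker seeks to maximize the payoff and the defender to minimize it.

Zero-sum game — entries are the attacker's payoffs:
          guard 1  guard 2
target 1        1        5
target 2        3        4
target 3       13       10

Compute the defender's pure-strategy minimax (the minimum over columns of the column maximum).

The worst case (largest entry) in each column is guard 1: 13, guard 2: 10.
The best (smallest) of these is 10.

10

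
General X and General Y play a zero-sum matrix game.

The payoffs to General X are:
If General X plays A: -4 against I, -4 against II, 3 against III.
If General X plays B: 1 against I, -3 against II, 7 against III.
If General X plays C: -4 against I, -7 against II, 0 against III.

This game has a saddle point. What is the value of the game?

Row minima: -4, -3, -7 → General X's maximin is -3.
Column maxima: 1, -3, 7 → General Y's minimax is -3.
They coincide at (B, II), so the value is -3.

-3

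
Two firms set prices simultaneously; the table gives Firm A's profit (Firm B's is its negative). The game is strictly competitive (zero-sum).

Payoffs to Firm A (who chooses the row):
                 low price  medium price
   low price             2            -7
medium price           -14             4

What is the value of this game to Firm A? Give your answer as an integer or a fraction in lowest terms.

-10/3

Row minima are -7 and -14, so Firm A's maximin is -7; column maxima are 2 and 4, so Firm B's minimax is 2. These differ, so the equilibrium is in mixed strategies.
Let Firm A play low price with probability p. Firm B is indifferent when 2p − 14(1−p) = −7p + 4(1−p), giving p = 2/3.
Let Firm B play low price with probability q. Firm A is indifferent when 2q − 7(1−q) = −14q + 4(1−q), giving q = 11/27.
The value is 2·(11/27) + (-7)·(16/27) = -10/3.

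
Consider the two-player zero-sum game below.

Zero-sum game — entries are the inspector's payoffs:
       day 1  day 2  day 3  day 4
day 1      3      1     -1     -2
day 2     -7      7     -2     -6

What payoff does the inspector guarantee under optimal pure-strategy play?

Row minima: -2, -7 → the inspector's maximin is -2.
Column maxima: 3, 7, -1, -2 → the inspectee's minimax is -2.
They coincide at (day 1, day 4), so the value is -2.

-2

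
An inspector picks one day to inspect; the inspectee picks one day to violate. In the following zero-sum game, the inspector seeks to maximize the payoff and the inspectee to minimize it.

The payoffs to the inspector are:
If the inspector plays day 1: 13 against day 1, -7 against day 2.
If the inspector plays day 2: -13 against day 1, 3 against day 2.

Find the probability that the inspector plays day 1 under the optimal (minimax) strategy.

4/9

Row minima are -7 and -13, so the inspector's maximin is -7; column maxima are 13 and 3, so the inspectee's minimax is 3. These differ, so the equilibrium is in mixed strategies.
Let the inspector play day 1 with probability p. The inspectee is indifferent when 13p − 13(1−p) = −7p + 3(1−p), giving p = 4/9.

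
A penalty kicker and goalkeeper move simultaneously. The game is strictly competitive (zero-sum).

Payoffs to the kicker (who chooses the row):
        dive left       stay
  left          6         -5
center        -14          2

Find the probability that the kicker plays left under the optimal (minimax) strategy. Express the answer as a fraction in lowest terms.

Row minima are -5 and -14, so the kicker's maximin is -5; column maxima are 6 and 2, so the goalkeeper's minimax is 2. These differ, so the equilibrium is in mixed strategies.
Let the kicker play left with probability p. The goalkeeper is indifferent when 6p − 14(1−p) = −5p + 2(1−p), giving p = 16/27.

16/27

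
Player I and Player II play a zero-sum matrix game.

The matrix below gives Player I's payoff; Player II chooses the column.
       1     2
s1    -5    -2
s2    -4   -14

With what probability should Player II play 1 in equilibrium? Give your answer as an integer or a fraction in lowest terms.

Row minima are -5 and -14, so Player I's maximin is -5; column maxima are -4 and -2, so Player II's minimax is -4. These differ, so the equilibrium is in mixed strategies.
Let Player II play 1 with probability q. Player I is indifferent when −5q − 2(1−q) = −4q − 14(1−q), giving q = 12/13.

12/13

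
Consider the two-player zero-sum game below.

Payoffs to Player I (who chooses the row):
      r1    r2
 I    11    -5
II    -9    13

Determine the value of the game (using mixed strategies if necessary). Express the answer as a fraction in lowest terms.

49/19

Row minima are -5 and -9, so Player I's maximin is -5; column maxima are 11 and 13, so Player II's minimax is 11. These differ, so the equilibrium is in mixed strategies.
Let Player I play I with probability p. Player II is indifferent when 11p − 9(1−p) = −5p + 13(1−p), giving p = 11/19.
Let Player II play r1 with probability q. Player I is indifferent when 11q − 5(1−q) = −9q + 13(1−q), giving q = 9/19.
The value is 11·(9/19) + (-5)·(10/19) = 49/19.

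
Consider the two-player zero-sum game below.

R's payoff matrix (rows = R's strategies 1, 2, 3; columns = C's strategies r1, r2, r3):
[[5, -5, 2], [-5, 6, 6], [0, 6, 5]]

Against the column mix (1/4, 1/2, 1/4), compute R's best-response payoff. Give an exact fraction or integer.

1: (5)·(1/4) + (-5)·(1/2) + (2)·(1/4) = -3/4.
2: (-5)·(1/4) + (6)·(1/2) + (6)·(1/4) = 13/4.
3: (0)·(1/4) + (6)·(1/2) + (5)·(1/4) = 17/4.
The best pure response is 3 with expected payoff 17/4.

17/4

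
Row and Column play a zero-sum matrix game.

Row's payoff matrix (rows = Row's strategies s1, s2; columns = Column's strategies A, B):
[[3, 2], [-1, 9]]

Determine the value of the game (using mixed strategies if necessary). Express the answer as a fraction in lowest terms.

29/11

Row minima are 2 and -1, so Row's maximin is 2; column maxima are 3 and 9, so Column's minimax is 3. These differ, so the equilibrium is in mixed strategies.
Let Row play s1 with probability p. Column is indifferent when 3p − (1−p) = 2p + 9(1−p), giving p = 10/11.
Let Column play A with probability q. Row is indifferent when 3q + 2(1−q) = −q + 9(1−q), giving q = 7/11.
The value is 3·(7/11) + (2)·(4/11) = 29/11.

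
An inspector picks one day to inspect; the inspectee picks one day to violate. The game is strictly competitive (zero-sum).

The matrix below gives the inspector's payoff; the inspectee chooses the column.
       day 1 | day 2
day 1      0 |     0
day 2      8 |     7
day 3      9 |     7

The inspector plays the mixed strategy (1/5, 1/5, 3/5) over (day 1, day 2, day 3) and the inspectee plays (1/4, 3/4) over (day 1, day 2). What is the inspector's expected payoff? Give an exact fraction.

119/20

Against (1/4, 3/4), each row's expected payoff is day 1: 0; day 2: 29/4; day 3: 15/2.
Taking the (1/5, 1/5, 3/5)-weighted average: (1/5)·(0) + (1/5)·(29/4) + (3/5)·(15/2) = 119/20.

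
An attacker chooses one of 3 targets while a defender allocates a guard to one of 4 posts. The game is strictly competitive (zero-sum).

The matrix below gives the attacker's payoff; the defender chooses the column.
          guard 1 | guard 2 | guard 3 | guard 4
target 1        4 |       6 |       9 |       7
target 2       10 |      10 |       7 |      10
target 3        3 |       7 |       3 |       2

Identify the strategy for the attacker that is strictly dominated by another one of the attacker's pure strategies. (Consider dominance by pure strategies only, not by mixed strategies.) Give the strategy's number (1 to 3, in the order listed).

3

Compare target 3 with target 2: 10 > 3, 10 > 7, 7 > 3, 10 > 2.
So target 2 strictly dominates target 3 for the attacker; target 3 is strictly dominated.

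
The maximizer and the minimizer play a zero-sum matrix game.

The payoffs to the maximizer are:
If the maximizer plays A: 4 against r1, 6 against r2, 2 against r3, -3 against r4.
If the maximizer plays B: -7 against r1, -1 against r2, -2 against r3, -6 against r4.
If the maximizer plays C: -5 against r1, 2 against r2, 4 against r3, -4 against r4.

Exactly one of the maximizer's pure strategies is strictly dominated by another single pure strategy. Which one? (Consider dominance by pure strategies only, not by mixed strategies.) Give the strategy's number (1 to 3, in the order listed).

2

Compare B with A: 4 > -7, 6 > -1, 2 > -2, -3 > -6.
So A strictly dominates B for the maximizer; B is strictly dominated.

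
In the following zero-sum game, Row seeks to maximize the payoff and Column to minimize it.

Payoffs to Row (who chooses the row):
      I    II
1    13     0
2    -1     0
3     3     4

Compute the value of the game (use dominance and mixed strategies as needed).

Row 2 is strictly dominated by row 3, so Row never plays it.
The remaining 2×2 game on (1, 3) × (I, II) has no saddle point. Let Row play 1 with probability p; indifference gives 13p + 3(1−p) = 4(1−p), so p = 1/14.
Similarly Column's optimal q on I is 2/7, and the value is 13·(2/7) + (0)·(5/7) = 26/7.

26/7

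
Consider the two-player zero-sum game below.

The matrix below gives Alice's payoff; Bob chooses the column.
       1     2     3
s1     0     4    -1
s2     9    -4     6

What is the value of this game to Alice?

4/3

Column 1 is strictly dominated by 3 for Bob (it gives Alice more in every row).
The remaining 2×2 game on (s1, s2) × (2, 3) has no saddle point. Let Alice play s1 with probability p; indifference gives 4p − 4(1−p) = −p + 6(1−p), so p = 2/3.
Similarly Bob's optimal q on 2 is 7/15, and the value is 4·(7/15) + (-1)·(8/15) = 4/3.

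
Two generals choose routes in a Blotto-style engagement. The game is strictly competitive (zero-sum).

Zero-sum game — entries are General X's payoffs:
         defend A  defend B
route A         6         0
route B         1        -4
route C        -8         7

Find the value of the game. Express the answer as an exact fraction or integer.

2

Row route B is strictly dominated by row route A, so General X never plays it.
The remaining 2×2 game on (route A, route C) × (defend A, defend B) has no saddle point. Let General X play route A with probability p; indifference gives 6p − 8(1−p) = 7(1−p), so p = 5/7.
Similarly General Y's optimal q on defend A is 1/3, and the value is 6·(1/3) + (0)·(2/3) = 2.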